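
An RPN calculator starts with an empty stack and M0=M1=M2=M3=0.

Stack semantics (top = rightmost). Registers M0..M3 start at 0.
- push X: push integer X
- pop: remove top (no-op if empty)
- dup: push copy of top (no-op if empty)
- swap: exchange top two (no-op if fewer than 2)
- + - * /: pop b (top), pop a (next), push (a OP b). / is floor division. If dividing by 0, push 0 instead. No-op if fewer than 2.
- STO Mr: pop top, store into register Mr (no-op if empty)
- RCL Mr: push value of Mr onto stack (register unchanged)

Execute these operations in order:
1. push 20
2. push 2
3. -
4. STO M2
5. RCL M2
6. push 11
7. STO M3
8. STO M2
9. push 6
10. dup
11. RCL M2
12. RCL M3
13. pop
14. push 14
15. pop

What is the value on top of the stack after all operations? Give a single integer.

Answer: 18

Derivation:
After op 1 (push 20): stack=[20] mem=[0,0,0,0]
After op 2 (push 2): stack=[20,2] mem=[0,0,0,0]
After op 3 (-): stack=[18] mem=[0,0,0,0]
After op 4 (STO M2): stack=[empty] mem=[0,0,18,0]
After op 5 (RCL M2): stack=[18] mem=[0,0,18,0]
After op 6 (push 11): stack=[18,11] mem=[0,0,18,0]
After op 7 (STO M3): stack=[18] mem=[0,0,18,11]
After op 8 (STO M2): stack=[empty] mem=[0,0,18,11]
After op 9 (push 6): stack=[6] mem=[0,0,18,11]
After op 10 (dup): stack=[6,6] mem=[0,0,18,11]
After op 11 (RCL M2): stack=[6,6,18] mem=[0,0,18,11]
After op 12 (RCL M3): stack=[6,6,18,11] mem=[0,0,18,11]
After op 13 (pop): stack=[6,6,18] mem=[0,0,18,11]
After op 14 (push 14): stack=[6,6,18,14] mem=[0,0,18,11]
After op 15 (pop): stack=[6,6,18] mem=[0,0,18,11]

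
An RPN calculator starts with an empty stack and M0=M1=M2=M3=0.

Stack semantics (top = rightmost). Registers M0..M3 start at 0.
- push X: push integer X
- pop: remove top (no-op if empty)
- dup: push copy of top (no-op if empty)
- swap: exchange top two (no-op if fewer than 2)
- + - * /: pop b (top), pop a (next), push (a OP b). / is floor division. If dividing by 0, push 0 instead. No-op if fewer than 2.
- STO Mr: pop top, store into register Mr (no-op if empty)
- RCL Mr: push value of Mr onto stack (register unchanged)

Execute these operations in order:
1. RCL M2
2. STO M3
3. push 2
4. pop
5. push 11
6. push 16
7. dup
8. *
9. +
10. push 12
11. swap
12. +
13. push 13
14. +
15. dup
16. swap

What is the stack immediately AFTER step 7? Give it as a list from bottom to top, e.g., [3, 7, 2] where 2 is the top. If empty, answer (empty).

After op 1 (RCL M2): stack=[0] mem=[0,0,0,0]
After op 2 (STO M3): stack=[empty] mem=[0,0,0,0]
After op 3 (push 2): stack=[2] mem=[0,0,0,0]
After op 4 (pop): stack=[empty] mem=[0,0,0,0]
After op 5 (push 11): stack=[11] mem=[0,0,0,0]
After op 6 (push 16): stack=[11,16] mem=[0,0,0,0]
After op 7 (dup): stack=[11,16,16] mem=[0,0,0,0]

[11, 16, 16]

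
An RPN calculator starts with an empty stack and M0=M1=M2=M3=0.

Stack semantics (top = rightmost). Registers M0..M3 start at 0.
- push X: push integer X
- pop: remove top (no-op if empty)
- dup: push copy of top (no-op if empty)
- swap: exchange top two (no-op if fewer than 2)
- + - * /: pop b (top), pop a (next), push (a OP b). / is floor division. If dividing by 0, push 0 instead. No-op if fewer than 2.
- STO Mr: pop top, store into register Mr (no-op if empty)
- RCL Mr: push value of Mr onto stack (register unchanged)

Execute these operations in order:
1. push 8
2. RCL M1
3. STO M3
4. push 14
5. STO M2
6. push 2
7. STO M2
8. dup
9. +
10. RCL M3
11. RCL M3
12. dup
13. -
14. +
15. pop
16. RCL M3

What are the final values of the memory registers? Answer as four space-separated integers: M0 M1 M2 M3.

After op 1 (push 8): stack=[8] mem=[0,0,0,0]
After op 2 (RCL M1): stack=[8,0] mem=[0,0,0,0]
After op 3 (STO M3): stack=[8] mem=[0,0,0,0]
After op 4 (push 14): stack=[8,14] mem=[0,0,0,0]
After op 5 (STO M2): stack=[8] mem=[0,0,14,0]
After op 6 (push 2): stack=[8,2] mem=[0,0,14,0]
After op 7 (STO M2): stack=[8] mem=[0,0,2,0]
After op 8 (dup): stack=[8,8] mem=[0,0,2,0]
After op 9 (+): stack=[16] mem=[0,0,2,0]
After op 10 (RCL M3): stack=[16,0] mem=[0,0,2,0]
After op 11 (RCL M3): stack=[16,0,0] mem=[0,0,2,0]
After op 12 (dup): stack=[16,0,0,0] mem=[0,0,2,0]
After op 13 (-): stack=[16,0,0] mem=[0,0,2,0]
After op 14 (+): stack=[16,0] mem=[0,0,2,0]
After op 15 (pop): stack=[16] mem=[0,0,2,0]
After op 16 (RCL M3): stack=[16,0] mem=[0,0,2,0]

Answer: 0 0 2 0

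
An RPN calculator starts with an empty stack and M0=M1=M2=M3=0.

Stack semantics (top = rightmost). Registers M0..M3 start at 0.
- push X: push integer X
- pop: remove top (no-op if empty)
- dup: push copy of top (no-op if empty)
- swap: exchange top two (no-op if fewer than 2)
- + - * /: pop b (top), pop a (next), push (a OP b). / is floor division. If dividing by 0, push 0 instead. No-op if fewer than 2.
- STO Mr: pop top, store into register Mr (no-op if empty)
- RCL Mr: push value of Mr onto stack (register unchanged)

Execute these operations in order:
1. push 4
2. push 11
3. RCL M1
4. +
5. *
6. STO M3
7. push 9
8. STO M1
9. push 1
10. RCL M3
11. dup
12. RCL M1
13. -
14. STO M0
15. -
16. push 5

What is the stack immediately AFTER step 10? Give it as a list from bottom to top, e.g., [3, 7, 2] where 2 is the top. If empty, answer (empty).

After op 1 (push 4): stack=[4] mem=[0,0,0,0]
After op 2 (push 11): stack=[4,11] mem=[0,0,0,0]
After op 3 (RCL M1): stack=[4,11,0] mem=[0,0,0,0]
After op 4 (+): stack=[4,11] mem=[0,0,0,0]
After op 5 (*): stack=[44] mem=[0,0,0,0]
After op 6 (STO M3): stack=[empty] mem=[0,0,0,44]
After op 7 (push 9): stack=[9] mem=[0,0,0,44]
After op 8 (STO M1): stack=[empty] mem=[0,9,0,44]
After op 9 (push 1): stack=[1] mem=[0,9,0,44]
After op 10 (RCL M3): stack=[1,44] mem=[0,9,0,44]

[1, 44]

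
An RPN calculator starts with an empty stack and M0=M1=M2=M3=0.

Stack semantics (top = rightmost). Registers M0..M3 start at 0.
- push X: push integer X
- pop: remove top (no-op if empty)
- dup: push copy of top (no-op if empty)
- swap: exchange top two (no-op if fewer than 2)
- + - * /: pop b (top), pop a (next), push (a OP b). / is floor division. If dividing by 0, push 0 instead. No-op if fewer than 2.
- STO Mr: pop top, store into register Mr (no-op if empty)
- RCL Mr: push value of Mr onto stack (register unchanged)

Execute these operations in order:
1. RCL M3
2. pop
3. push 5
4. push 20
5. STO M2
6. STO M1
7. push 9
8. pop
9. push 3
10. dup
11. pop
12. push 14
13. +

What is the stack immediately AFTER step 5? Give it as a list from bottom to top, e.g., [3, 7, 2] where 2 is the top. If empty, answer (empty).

After op 1 (RCL M3): stack=[0] mem=[0,0,0,0]
After op 2 (pop): stack=[empty] mem=[0,0,0,0]
After op 3 (push 5): stack=[5] mem=[0,0,0,0]
After op 4 (push 20): stack=[5,20] mem=[0,0,0,0]
After op 5 (STO M2): stack=[5] mem=[0,0,20,0]

[5]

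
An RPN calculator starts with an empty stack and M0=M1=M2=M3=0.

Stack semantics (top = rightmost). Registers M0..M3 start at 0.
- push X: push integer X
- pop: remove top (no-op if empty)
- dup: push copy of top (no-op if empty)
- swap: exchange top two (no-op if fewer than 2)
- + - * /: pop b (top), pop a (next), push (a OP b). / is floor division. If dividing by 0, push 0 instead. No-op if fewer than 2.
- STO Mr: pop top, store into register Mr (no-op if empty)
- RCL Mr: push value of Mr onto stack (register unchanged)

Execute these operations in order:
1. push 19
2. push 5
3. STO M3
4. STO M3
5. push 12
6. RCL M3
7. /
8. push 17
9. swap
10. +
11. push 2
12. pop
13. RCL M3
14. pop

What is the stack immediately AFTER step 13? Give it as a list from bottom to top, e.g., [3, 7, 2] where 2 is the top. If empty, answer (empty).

After op 1 (push 19): stack=[19] mem=[0,0,0,0]
After op 2 (push 5): stack=[19,5] mem=[0,0,0,0]
After op 3 (STO M3): stack=[19] mem=[0,0,0,5]
After op 4 (STO M3): stack=[empty] mem=[0,0,0,19]
After op 5 (push 12): stack=[12] mem=[0,0,0,19]
After op 6 (RCL M3): stack=[12,19] mem=[0,0,0,19]
After op 7 (/): stack=[0] mem=[0,0,0,19]
After op 8 (push 17): stack=[0,17] mem=[0,0,0,19]
After op 9 (swap): stack=[17,0] mem=[0,0,0,19]
After op 10 (+): stack=[17] mem=[0,0,0,19]
After op 11 (push 2): stack=[17,2] mem=[0,0,0,19]
After op 12 (pop): stack=[17] mem=[0,0,0,19]
After op 13 (RCL M3): stack=[17,19] mem=[0,0,0,19]

[17, 19]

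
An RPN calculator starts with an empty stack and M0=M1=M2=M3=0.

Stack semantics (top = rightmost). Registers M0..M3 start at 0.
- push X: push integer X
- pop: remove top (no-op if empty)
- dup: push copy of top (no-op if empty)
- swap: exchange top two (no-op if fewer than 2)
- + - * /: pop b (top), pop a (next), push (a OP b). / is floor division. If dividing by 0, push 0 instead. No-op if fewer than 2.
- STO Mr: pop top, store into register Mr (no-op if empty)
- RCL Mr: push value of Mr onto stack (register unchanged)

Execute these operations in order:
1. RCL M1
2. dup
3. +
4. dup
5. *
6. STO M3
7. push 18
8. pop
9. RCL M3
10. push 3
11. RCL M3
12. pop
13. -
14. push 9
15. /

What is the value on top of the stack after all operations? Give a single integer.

Answer: -1

Derivation:
After op 1 (RCL M1): stack=[0] mem=[0,0,0,0]
After op 2 (dup): stack=[0,0] mem=[0,0,0,0]
After op 3 (+): stack=[0] mem=[0,0,0,0]
After op 4 (dup): stack=[0,0] mem=[0,0,0,0]
After op 5 (*): stack=[0] mem=[0,0,0,0]
After op 6 (STO M3): stack=[empty] mem=[0,0,0,0]
After op 7 (push 18): stack=[18] mem=[0,0,0,0]
After op 8 (pop): stack=[empty] mem=[0,0,0,0]
After op 9 (RCL M3): stack=[0] mem=[0,0,0,0]
After op 10 (push 3): stack=[0,3] mem=[0,0,0,0]
After op 11 (RCL M3): stack=[0,3,0] mem=[0,0,0,0]
After op 12 (pop): stack=[0,3] mem=[0,0,0,0]
After op 13 (-): stack=[-3] mem=[0,0,0,0]
After op 14 (push 9): stack=[-3,9] mem=[0,0,0,0]
After op 15 (/): stack=[-1] mem=[0,0,0,0]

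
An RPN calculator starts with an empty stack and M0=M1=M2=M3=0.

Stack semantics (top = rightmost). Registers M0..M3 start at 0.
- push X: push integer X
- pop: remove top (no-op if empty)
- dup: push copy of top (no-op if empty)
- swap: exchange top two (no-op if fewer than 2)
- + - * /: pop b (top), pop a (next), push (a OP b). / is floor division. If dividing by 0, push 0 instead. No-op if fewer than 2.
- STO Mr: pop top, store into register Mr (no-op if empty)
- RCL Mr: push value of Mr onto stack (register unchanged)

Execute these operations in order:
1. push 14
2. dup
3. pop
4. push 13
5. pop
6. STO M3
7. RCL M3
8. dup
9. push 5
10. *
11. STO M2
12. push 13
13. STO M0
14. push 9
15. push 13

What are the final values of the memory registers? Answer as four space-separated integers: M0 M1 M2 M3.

After op 1 (push 14): stack=[14] mem=[0,0,0,0]
After op 2 (dup): stack=[14,14] mem=[0,0,0,0]
After op 3 (pop): stack=[14] mem=[0,0,0,0]
After op 4 (push 13): stack=[14,13] mem=[0,0,0,0]
After op 5 (pop): stack=[14] mem=[0,0,0,0]
After op 6 (STO M3): stack=[empty] mem=[0,0,0,14]
After op 7 (RCL M3): stack=[14] mem=[0,0,0,14]
After op 8 (dup): stack=[14,14] mem=[0,0,0,14]
After op 9 (push 5): stack=[14,14,5] mem=[0,0,0,14]
After op 10 (*): stack=[14,70] mem=[0,0,0,14]
After op 11 (STO M2): stack=[14] mem=[0,0,70,14]
After op 12 (push 13): stack=[14,13] mem=[0,0,70,14]
After op 13 (STO M0): stack=[14] mem=[13,0,70,14]
After op 14 (push 9): stack=[14,9] mem=[13,0,70,14]
After op 15 (push 13): stack=[14,9,13] mem=[13,0,70,14]

Answer: 13 0 70 14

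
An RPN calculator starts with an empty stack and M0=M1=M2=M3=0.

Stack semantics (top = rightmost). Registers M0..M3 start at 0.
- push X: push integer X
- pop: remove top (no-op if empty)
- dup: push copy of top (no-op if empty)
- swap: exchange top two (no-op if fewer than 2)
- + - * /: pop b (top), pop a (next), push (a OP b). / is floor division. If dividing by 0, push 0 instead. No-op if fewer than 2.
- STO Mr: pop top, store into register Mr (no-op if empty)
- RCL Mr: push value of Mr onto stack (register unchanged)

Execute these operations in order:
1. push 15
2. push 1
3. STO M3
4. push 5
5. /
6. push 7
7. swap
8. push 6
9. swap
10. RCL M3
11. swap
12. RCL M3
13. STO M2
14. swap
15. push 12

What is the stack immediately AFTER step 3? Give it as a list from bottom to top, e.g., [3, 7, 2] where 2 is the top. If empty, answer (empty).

After op 1 (push 15): stack=[15] mem=[0,0,0,0]
After op 2 (push 1): stack=[15,1] mem=[0,0,0,0]
After op 3 (STO M3): stack=[15] mem=[0,0,0,1]

[15]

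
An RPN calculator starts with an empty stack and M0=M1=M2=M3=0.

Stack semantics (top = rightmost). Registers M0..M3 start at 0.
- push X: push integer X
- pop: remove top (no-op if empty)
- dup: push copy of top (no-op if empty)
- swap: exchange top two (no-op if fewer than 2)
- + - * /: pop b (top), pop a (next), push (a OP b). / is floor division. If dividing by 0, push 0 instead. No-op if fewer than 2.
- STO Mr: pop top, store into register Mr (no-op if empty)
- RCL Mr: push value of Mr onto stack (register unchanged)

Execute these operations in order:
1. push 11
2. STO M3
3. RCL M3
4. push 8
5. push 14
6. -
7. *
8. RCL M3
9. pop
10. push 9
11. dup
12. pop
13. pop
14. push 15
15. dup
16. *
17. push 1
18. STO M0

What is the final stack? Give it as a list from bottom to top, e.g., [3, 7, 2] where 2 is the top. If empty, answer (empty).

After op 1 (push 11): stack=[11] mem=[0,0,0,0]
After op 2 (STO M3): stack=[empty] mem=[0,0,0,11]
After op 3 (RCL M3): stack=[11] mem=[0,0,0,11]
After op 4 (push 8): stack=[11,8] mem=[0,0,0,11]
After op 5 (push 14): stack=[11,8,14] mem=[0,0,0,11]
After op 6 (-): stack=[11,-6] mem=[0,0,0,11]
After op 7 (*): stack=[-66] mem=[0,0,0,11]
After op 8 (RCL M3): stack=[-66,11] mem=[0,0,0,11]
After op 9 (pop): stack=[-66] mem=[0,0,0,11]
After op 10 (push 9): stack=[-66,9] mem=[0,0,0,11]
After op 11 (dup): stack=[-66,9,9] mem=[0,0,0,11]
After op 12 (pop): stack=[-66,9] mem=[0,0,0,11]
After op 13 (pop): stack=[-66] mem=[0,0,0,11]
After op 14 (push 15): stack=[-66,15] mem=[0,0,0,11]
After op 15 (dup): stack=[-66,15,15] mem=[0,0,0,11]
After op 16 (*): stack=[-66,225] mem=[0,0,0,11]
After op 17 (push 1): stack=[-66,225,1] mem=[0,0,0,11]
After op 18 (STO M0): stack=[-66,225] mem=[1,0,0,11]

Answer: [-66, 225]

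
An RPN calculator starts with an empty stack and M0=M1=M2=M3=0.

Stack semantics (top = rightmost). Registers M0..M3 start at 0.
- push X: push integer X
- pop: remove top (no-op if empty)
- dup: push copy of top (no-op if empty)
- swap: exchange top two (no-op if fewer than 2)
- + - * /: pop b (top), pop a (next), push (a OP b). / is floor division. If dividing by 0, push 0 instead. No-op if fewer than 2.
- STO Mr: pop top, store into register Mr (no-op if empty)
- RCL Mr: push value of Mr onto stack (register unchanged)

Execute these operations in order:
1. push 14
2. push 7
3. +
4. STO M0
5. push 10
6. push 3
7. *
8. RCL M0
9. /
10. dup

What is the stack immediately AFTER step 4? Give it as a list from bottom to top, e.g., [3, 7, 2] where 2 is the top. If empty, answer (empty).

After op 1 (push 14): stack=[14] mem=[0,0,0,0]
After op 2 (push 7): stack=[14,7] mem=[0,0,0,0]
After op 3 (+): stack=[21] mem=[0,0,0,0]
After op 4 (STO M0): stack=[empty] mem=[21,0,0,0]

(empty)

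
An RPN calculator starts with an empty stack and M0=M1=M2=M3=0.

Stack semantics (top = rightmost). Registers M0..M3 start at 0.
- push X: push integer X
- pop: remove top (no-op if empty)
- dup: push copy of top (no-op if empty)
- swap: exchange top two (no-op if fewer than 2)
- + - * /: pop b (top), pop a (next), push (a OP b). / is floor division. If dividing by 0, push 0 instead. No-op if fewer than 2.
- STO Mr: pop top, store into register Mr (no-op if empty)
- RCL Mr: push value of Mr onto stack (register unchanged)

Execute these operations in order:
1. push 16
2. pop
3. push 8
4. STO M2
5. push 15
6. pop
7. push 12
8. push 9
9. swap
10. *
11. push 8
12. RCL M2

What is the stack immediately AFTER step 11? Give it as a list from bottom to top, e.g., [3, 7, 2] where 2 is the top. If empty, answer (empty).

After op 1 (push 16): stack=[16] mem=[0,0,0,0]
After op 2 (pop): stack=[empty] mem=[0,0,0,0]
After op 3 (push 8): stack=[8] mem=[0,0,0,0]
After op 4 (STO M2): stack=[empty] mem=[0,0,8,0]
After op 5 (push 15): stack=[15] mem=[0,0,8,0]
After op 6 (pop): stack=[empty] mem=[0,0,8,0]
After op 7 (push 12): stack=[12] mem=[0,0,8,0]
After op 8 (push 9): stack=[12,9] mem=[0,0,8,0]
After op 9 (swap): stack=[9,12] mem=[0,0,8,0]
After op 10 (*): stack=[108] mem=[0,0,8,0]
After op 11 (push 8): stack=[108,8] mem=[0,0,8,0]

[108, 8]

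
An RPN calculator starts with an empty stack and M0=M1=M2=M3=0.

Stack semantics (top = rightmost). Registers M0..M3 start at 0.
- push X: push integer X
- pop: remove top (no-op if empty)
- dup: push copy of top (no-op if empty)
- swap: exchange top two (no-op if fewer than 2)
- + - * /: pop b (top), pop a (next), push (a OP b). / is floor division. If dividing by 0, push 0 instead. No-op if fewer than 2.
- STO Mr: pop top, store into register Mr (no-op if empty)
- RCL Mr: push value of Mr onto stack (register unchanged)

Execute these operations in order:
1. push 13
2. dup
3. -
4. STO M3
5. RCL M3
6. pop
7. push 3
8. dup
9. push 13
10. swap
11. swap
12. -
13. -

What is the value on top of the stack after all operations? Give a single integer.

Answer: 13

Derivation:
After op 1 (push 13): stack=[13] mem=[0,0,0,0]
After op 2 (dup): stack=[13,13] mem=[0,0,0,0]
After op 3 (-): stack=[0] mem=[0,0,0,0]
After op 4 (STO M3): stack=[empty] mem=[0,0,0,0]
After op 5 (RCL M3): stack=[0] mem=[0,0,0,0]
After op 6 (pop): stack=[empty] mem=[0,0,0,0]
After op 7 (push 3): stack=[3] mem=[0,0,0,0]
After op 8 (dup): stack=[3,3] mem=[0,0,0,0]
After op 9 (push 13): stack=[3,3,13] mem=[0,0,0,0]
After op 10 (swap): stack=[3,13,3] mem=[0,0,0,0]
After op 11 (swap): stack=[3,3,13] mem=[0,0,0,0]
After op 12 (-): stack=[3,-10] mem=[0,0,0,0]
After op 13 (-): stack=[13] mem=[0,0,0,0]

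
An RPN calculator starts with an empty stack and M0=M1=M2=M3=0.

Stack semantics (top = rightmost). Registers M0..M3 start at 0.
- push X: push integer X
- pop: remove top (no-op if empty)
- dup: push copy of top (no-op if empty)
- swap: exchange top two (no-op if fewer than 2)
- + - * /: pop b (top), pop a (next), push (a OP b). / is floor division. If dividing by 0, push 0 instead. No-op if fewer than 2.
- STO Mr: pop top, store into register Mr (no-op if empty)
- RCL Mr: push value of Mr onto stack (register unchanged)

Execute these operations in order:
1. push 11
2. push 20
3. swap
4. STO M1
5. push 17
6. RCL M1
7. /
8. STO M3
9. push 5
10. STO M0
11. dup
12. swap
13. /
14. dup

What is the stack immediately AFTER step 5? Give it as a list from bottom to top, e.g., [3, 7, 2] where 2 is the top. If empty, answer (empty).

After op 1 (push 11): stack=[11] mem=[0,0,0,0]
After op 2 (push 20): stack=[11,20] mem=[0,0,0,0]
After op 3 (swap): stack=[20,11] mem=[0,0,0,0]
After op 4 (STO M1): stack=[20] mem=[0,11,0,0]
After op 5 (push 17): stack=[20,17] mem=[0,11,0,0]

[20, 17]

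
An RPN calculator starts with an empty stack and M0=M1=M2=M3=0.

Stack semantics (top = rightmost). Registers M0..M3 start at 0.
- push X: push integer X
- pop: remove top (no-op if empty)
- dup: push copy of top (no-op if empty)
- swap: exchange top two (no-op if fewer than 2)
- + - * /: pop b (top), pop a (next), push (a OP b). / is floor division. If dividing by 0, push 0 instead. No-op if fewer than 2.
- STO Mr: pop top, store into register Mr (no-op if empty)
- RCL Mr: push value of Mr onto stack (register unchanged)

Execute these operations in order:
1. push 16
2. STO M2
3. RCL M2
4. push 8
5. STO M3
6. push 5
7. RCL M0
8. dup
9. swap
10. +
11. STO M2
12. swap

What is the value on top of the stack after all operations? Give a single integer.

After op 1 (push 16): stack=[16] mem=[0,0,0,0]
After op 2 (STO M2): stack=[empty] mem=[0,0,16,0]
After op 3 (RCL M2): stack=[16] mem=[0,0,16,0]
After op 4 (push 8): stack=[16,8] mem=[0,0,16,0]
After op 5 (STO M3): stack=[16] mem=[0,0,16,8]
After op 6 (push 5): stack=[16,5] mem=[0,0,16,8]
After op 7 (RCL M0): stack=[16,5,0] mem=[0,0,16,8]
After op 8 (dup): stack=[16,5,0,0] mem=[0,0,16,8]
After op 9 (swap): stack=[16,5,0,0] mem=[0,0,16,8]
After op 10 (+): stack=[16,5,0] mem=[0,0,16,8]
After op 11 (STO M2): stack=[16,5] mem=[0,0,0,8]
After op 12 (swap): stack=[5,16] mem=[0,0,0,8]

Answer: 16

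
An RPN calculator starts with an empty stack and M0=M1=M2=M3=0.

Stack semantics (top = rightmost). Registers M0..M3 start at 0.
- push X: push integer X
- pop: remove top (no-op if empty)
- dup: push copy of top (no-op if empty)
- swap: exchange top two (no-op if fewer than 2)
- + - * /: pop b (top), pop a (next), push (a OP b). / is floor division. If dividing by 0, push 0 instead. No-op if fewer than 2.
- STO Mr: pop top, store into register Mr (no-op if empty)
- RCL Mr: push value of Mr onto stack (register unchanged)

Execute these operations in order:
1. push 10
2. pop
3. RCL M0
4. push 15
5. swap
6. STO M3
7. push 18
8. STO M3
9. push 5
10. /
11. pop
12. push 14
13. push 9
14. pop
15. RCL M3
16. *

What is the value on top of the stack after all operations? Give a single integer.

Answer: 252

Derivation:
After op 1 (push 10): stack=[10] mem=[0,0,0,0]
After op 2 (pop): stack=[empty] mem=[0,0,0,0]
After op 3 (RCL M0): stack=[0] mem=[0,0,0,0]
After op 4 (push 15): stack=[0,15] mem=[0,0,0,0]
After op 5 (swap): stack=[15,0] mem=[0,0,0,0]
After op 6 (STO M3): stack=[15] mem=[0,0,0,0]
After op 7 (push 18): stack=[15,18] mem=[0,0,0,0]
After op 8 (STO M3): stack=[15] mem=[0,0,0,18]
After op 9 (push 5): stack=[15,5] mem=[0,0,0,18]
After op 10 (/): stack=[3] mem=[0,0,0,18]
After op 11 (pop): stack=[empty] mem=[0,0,0,18]
After op 12 (push 14): stack=[14] mem=[0,0,0,18]
After op 13 (push 9): stack=[14,9] mem=[0,0,0,18]
After op 14 (pop): stack=[14] mem=[0,0,0,18]
After op 15 (RCL M3): stack=[14,18] mem=[0,0,0,18]
After op 16 (*): stack=[252] mem=[0,0,0,18]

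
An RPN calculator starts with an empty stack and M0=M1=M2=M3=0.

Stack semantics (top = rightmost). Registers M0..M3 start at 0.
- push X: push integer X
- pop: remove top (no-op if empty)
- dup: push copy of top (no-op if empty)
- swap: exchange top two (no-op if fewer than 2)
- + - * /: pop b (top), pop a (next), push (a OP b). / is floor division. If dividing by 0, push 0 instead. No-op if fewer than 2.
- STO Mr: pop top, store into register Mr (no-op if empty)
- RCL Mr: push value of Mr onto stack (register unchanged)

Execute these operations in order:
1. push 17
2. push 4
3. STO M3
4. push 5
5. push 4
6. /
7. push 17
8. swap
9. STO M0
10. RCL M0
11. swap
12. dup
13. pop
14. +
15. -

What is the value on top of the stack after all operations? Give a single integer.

After op 1 (push 17): stack=[17] mem=[0,0,0,0]
After op 2 (push 4): stack=[17,4] mem=[0,0,0,0]
After op 3 (STO M3): stack=[17] mem=[0,0,0,4]
After op 4 (push 5): stack=[17,5] mem=[0,0,0,4]
After op 5 (push 4): stack=[17,5,4] mem=[0,0,0,4]
After op 6 (/): stack=[17,1] mem=[0,0,0,4]
After op 7 (push 17): stack=[17,1,17] mem=[0,0,0,4]
After op 8 (swap): stack=[17,17,1] mem=[0,0,0,4]
After op 9 (STO M0): stack=[17,17] mem=[1,0,0,4]
After op 10 (RCL M0): stack=[17,17,1] mem=[1,0,0,4]
After op 11 (swap): stack=[17,1,17] mem=[1,0,0,4]
After op 12 (dup): stack=[17,1,17,17] mem=[1,0,0,4]
After op 13 (pop): stack=[17,1,17] mem=[1,0,0,4]
After op 14 (+): stack=[17,18] mem=[1,0,0,4]
After op 15 (-): stack=[-1] mem=[1,0,0,4]

Answer: -1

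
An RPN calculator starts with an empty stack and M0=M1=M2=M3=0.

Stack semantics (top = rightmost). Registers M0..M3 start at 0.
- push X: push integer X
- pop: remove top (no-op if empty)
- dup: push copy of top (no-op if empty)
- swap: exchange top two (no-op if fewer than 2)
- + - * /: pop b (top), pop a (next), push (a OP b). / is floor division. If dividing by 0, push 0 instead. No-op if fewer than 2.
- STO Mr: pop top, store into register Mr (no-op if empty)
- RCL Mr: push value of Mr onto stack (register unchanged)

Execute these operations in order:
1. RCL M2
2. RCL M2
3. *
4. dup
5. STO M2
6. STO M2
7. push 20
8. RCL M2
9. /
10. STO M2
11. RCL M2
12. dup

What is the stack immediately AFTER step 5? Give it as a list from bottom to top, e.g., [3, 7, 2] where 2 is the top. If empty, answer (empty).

After op 1 (RCL M2): stack=[0] mem=[0,0,0,0]
After op 2 (RCL M2): stack=[0,0] mem=[0,0,0,0]
After op 3 (*): stack=[0] mem=[0,0,0,0]
After op 4 (dup): stack=[0,0] mem=[0,0,0,0]
After op 5 (STO M2): stack=[0] mem=[0,0,0,0]

[0]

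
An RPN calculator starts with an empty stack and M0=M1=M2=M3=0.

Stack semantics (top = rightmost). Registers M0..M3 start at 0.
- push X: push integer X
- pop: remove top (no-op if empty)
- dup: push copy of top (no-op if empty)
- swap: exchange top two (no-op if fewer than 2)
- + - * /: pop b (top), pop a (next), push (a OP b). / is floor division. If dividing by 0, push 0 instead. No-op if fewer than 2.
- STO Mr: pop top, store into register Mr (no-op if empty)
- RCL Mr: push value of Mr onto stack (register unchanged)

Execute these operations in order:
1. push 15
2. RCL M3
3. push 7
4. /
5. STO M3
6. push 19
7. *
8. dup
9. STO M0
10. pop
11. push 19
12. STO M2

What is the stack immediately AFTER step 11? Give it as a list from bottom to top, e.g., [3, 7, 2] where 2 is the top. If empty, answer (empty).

After op 1 (push 15): stack=[15] mem=[0,0,0,0]
After op 2 (RCL M3): stack=[15,0] mem=[0,0,0,0]
After op 3 (push 7): stack=[15,0,7] mem=[0,0,0,0]
After op 4 (/): stack=[15,0] mem=[0,0,0,0]
After op 5 (STO M3): stack=[15] mem=[0,0,0,0]
After op 6 (push 19): stack=[15,19] mem=[0,0,0,0]
After op 7 (*): stack=[285] mem=[0,0,0,0]
After op 8 (dup): stack=[285,285] mem=[0,0,0,0]
After op 9 (STO M0): stack=[285] mem=[285,0,0,0]
After op 10 (pop): stack=[empty] mem=[285,0,0,0]
After op 11 (push 19): stack=[19] mem=[285,0,0,0]

[19]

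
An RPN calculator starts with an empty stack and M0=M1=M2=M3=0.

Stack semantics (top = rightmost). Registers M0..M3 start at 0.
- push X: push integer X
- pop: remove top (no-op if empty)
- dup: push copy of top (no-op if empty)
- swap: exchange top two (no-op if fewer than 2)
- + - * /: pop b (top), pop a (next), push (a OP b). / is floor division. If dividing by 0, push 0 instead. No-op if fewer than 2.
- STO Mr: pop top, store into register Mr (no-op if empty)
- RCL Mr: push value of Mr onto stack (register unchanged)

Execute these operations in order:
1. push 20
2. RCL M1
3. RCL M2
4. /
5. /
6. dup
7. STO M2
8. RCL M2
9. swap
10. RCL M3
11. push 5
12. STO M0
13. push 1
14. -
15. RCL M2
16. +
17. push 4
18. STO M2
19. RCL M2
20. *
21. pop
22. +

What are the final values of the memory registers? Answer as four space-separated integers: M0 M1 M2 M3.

After op 1 (push 20): stack=[20] mem=[0,0,0,0]
After op 2 (RCL M1): stack=[20,0] mem=[0,0,0,0]
After op 3 (RCL M2): stack=[20,0,0] mem=[0,0,0,0]
After op 4 (/): stack=[20,0] mem=[0,0,0,0]
After op 5 (/): stack=[0] mem=[0,0,0,0]
After op 6 (dup): stack=[0,0] mem=[0,0,0,0]
After op 7 (STO M2): stack=[0] mem=[0,0,0,0]
After op 8 (RCL M2): stack=[0,0] mem=[0,0,0,0]
After op 9 (swap): stack=[0,0] mem=[0,0,0,0]
After op 10 (RCL M3): stack=[0,0,0] mem=[0,0,0,0]
After op 11 (push 5): stack=[0,0,0,5] mem=[0,0,0,0]
After op 12 (STO M0): stack=[0,0,0] mem=[5,0,0,0]
After op 13 (push 1): stack=[0,0,0,1] mem=[5,0,0,0]
After op 14 (-): stack=[0,0,-1] mem=[5,0,0,0]
After op 15 (RCL M2): stack=[0,0,-1,0] mem=[5,0,0,0]
After op 16 (+): stack=[0,0,-1] mem=[5,0,0,0]
After op 17 (push 4): stack=[0,0,-1,4] mem=[5,0,0,0]
After op 18 (STO M2): stack=[0,0,-1] mem=[5,0,4,0]
After op 19 (RCL M2): stack=[0,0,-1,4] mem=[5,0,4,0]
After op 20 (*): stack=[0,0,-4] mem=[5,0,4,0]
After op 21 (pop): stack=[0,0] mem=[5,0,4,0]
After op 22 (+): stack=[0] mem=[5,0,4,0]

Answer: 5 0 4 0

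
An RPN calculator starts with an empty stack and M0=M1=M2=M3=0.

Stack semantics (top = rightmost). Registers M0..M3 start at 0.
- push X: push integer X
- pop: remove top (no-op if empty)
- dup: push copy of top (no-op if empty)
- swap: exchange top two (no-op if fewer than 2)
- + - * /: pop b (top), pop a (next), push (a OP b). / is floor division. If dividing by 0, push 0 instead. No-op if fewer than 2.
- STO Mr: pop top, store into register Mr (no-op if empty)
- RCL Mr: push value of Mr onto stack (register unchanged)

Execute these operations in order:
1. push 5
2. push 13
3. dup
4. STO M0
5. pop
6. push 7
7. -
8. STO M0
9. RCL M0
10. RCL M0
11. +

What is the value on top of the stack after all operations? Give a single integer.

After op 1 (push 5): stack=[5] mem=[0,0,0,0]
After op 2 (push 13): stack=[5,13] mem=[0,0,0,0]
After op 3 (dup): stack=[5,13,13] mem=[0,0,0,0]
After op 4 (STO M0): stack=[5,13] mem=[13,0,0,0]
After op 5 (pop): stack=[5] mem=[13,0,0,0]
After op 6 (push 7): stack=[5,7] mem=[13,0,0,0]
After op 7 (-): stack=[-2] mem=[13,0,0,0]
After op 8 (STO M0): stack=[empty] mem=[-2,0,0,0]
After op 9 (RCL M0): stack=[-2] mem=[-2,0,0,0]
After op 10 (RCL M0): stack=[-2,-2] mem=[-2,0,0,0]
After op 11 (+): stack=[-4] mem=[-2,0,0,0]

Answer: -4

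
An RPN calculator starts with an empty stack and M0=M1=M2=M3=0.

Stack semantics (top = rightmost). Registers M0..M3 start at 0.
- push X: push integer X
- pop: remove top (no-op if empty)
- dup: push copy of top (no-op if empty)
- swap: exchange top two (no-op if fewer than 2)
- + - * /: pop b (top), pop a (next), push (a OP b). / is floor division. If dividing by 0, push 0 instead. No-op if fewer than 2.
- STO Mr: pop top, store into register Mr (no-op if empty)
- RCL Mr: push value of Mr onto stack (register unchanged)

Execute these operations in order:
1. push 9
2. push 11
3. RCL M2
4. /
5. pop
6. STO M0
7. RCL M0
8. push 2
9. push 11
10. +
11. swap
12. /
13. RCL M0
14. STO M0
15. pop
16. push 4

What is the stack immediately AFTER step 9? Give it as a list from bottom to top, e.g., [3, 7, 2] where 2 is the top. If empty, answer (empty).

After op 1 (push 9): stack=[9] mem=[0,0,0,0]
After op 2 (push 11): stack=[9,11] mem=[0,0,0,0]
After op 3 (RCL M2): stack=[9,11,0] mem=[0,0,0,0]
After op 4 (/): stack=[9,0] mem=[0,0,0,0]
After op 5 (pop): stack=[9] mem=[0,0,0,0]
After op 6 (STO M0): stack=[empty] mem=[9,0,0,0]
After op 7 (RCL M0): stack=[9] mem=[9,0,0,0]
After op 8 (push 2): stack=[9,2] mem=[9,0,0,0]
After op 9 (push 11): stack=[9,2,11] mem=[9,0,0,0]

[9, 2, 11]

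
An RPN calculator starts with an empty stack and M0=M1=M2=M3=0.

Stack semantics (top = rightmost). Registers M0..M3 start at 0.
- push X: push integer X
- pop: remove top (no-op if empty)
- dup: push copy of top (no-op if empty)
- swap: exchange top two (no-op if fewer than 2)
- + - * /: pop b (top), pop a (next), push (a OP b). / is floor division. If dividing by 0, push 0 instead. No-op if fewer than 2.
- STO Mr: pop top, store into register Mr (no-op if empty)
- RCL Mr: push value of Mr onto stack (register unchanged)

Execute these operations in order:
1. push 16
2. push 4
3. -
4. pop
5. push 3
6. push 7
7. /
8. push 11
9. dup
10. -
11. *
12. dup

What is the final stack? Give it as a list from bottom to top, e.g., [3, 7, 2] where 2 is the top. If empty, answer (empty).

Answer: [0, 0]

Derivation:
After op 1 (push 16): stack=[16] mem=[0,0,0,0]
After op 2 (push 4): stack=[16,4] mem=[0,0,0,0]
After op 3 (-): stack=[12] mem=[0,0,0,0]
After op 4 (pop): stack=[empty] mem=[0,0,0,0]
After op 5 (push 3): stack=[3] mem=[0,0,0,0]
After op 6 (push 7): stack=[3,7] mem=[0,0,0,0]
After op 7 (/): stack=[0] mem=[0,0,0,0]
After op 8 (push 11): stack=[0,11] mem=[0,0,0,0]
After op 9 (dup): stack=[0,11,11] mem=[0,0,0,0]
After op 10 (-): stack=[0,0] mem=[0,0,0,0]
After op 11 (*): stack=[0] mem=[0,0,0,0]
After op 12 (dup): stack=[0,0] mem=[0,0,0,0]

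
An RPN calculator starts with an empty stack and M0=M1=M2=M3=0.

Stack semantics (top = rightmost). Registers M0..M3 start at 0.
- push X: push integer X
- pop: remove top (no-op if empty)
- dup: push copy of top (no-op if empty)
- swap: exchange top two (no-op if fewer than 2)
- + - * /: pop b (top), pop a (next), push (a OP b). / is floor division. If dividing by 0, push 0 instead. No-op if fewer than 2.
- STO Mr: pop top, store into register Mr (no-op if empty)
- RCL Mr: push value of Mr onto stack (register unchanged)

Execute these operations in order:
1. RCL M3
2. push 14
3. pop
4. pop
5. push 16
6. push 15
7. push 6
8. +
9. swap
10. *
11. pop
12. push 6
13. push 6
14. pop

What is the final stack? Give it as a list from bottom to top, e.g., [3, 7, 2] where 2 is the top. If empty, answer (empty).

Answer: [6]

Derivation:
After op 1 (RCL M3): stack=[0] mem=[0,0,0,0]
After op 2 (push 14): stack=[0,14] mem=[0,0,0,0]
After op 3 (pop): stack=[0] mem=[0,0,0,0]
After op 4 (pop): stack=[empty] mem=[0,0,0,0]
After op 5 (push 16): stack=[16] mem=[0,0,0,0]
After op 6 (push 15): stack=[16,15] mem=[0,0,0,0]
After op 7 (push 6): stack=[16,15,6] mem=[0,0,0,0]
After op 8 (+): stack=[16,21] mem=[0,0,0,0]
After op 9 (swap): stack=[21,16] mem=[0,0,0,0]
After op 10 (*): stack=[336] mem=[0,0,0,0]
After op 11 (pop): stack=[empty] mem=[0,0,0,0]
After op 12 (push 6): stack=[6] mem=[0,0,0,0]
After op 13 (push 6): stack=[6,6] mem=[0,0,0,0]
After op 14 (pop): stack=[6] mem=[0,0,0,0]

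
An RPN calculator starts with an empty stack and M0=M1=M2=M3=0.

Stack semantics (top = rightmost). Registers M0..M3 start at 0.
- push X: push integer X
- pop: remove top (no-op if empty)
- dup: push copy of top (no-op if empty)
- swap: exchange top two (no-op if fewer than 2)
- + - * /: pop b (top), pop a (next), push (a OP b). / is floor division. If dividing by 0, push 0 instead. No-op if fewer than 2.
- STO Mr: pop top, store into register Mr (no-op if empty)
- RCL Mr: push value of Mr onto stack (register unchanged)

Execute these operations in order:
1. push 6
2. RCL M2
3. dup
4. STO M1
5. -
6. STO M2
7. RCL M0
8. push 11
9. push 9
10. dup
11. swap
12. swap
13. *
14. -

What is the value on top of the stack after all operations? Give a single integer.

After op 1 (push 6): stack=[6] mem=[0,0,0,0]
After op 2 (RCL M2): stack=[6,0] mem=[0,0,0,0]
After op 3 (dup): stack=[6,0,0] mem=[0,0,0,0]
After op 4 (STO M1): stack=[6,0] mem=[0,0,0,0]
After op 5 (-): stack=[6] mem=[0,0,0,0]
After op 6 (STO M2): stack=[empty] mem=[0,0,6,0]
After op 7 (RCL M0): stack=[0] mem=[0,0,6,0]
After op 8 (push 11): stack=[0,11] mem=[0,0,6,0]
After op 9 (push 9): stack=[0,11,9] mem=[0,0,6,0]
After op 10 (dup): stack=[0,11,9,9] mem=[0,0,6,0]
After op 11 (swap): stack=[0,11,9,9] mem=[0,0,6,0]
After op 12 (swap): stack=[0,11,9,9] mem=[0,0,6,0]
After op 13 (*): stack=[0,11,81] mem=[0,0,6,0]
After op 14 (-): stack=[0,-70] mem=[0,0,6,0]

Answer: -70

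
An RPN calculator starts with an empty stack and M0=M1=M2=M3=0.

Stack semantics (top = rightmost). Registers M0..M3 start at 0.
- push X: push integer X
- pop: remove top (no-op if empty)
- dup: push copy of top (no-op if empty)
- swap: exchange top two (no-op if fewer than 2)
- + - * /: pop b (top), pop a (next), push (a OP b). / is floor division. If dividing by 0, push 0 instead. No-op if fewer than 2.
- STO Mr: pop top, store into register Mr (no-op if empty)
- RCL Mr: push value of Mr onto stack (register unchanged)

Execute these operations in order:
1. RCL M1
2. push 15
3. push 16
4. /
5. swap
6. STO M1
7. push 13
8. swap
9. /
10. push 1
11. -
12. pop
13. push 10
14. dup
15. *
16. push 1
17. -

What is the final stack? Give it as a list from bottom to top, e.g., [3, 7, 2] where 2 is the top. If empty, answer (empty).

Answer: [99]

Derivation:
After op 1 (RCL M1): stack=[0] mem=[0,0,0,0]
After op 2 (push 15): stack=[0,15] mem=[0,0,0,0]
After op 3 (push 16): stack=[0,15,16] mem=[0,0,0,0]
After op 4 (/): stack=[0,0] mem=[0,0,0,0]
After op 5 (swap): stack=[0,0] mem=[0,0,0,0]
After op 6 (STO M1): stack=[0] mem=[0,0,0,0]
After op 7 (push 13): stack=[0,13] mem=[0,0,0,0]
After op 8 (swap): stack=[13,0] mem=[0,0,0,0]
After op 9 (/): stack=[0] mem=[0,0,0,0]
After op 10 (push 1): stack=[0,1] mem=[0,0,0,0]
After op 11 (-): stack=[-1] mem=[0,0,0,0]
After op 12 (pop): stack=[empty] mem=[0,0,0,0]
After op 13 (push 10): stack=[10] mem=[0,0,0,0]
After op 14 (dup): stack=[10,10] mem=[0,0,0,0]
After op 15 (*): stack=[100] mem=[0,0,0,0]
After op 16 (push 1): stack=[100,1] mem=[0,0,0,0]
After op 17 (-): stack=[99] mem=[0,0,0,0]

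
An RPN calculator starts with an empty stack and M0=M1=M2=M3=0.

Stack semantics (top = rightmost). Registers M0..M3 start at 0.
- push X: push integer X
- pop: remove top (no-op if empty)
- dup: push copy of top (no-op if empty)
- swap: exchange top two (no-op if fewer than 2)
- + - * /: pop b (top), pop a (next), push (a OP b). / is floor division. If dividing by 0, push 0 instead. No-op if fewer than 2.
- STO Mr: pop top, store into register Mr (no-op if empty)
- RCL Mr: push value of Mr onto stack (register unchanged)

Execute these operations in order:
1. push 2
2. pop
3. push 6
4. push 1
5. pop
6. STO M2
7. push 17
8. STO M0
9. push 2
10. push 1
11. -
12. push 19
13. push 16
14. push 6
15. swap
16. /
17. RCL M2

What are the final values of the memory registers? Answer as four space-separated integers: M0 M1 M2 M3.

After op 1 (push 2): stack=[2] mem=[0,0,0,0]
After op 2 (pop): stack=[empty] mem=[0,0,0,0]
After op 3 (push 6): stack=[6] mem=[0,0,0,0]
After op 4 (push 1): stack=[6,1] mem=[0,0,0,0]
After op 5 (pop): stack=[6] mem=[0,0,0,0]
After op 6 (STO M2): stack=[empty] mem=[0,0,6,0]
After op 7 (push 17): stack=[17] mem=[0,0,6,0]
After op 8 (STO M0): stack=[empty] mem=[17,0,6,0]
After op 9 (push 2): stack=[2] mem=[17,0,6,0]
After op 10 (push 1): stack=[2,1] mem=[17,0,6,0]
After op 11 (-): stack=[1] mem=[17,0,6,0]
After op 12 (push 19): stack=[1,19] mem=[17,0,6,0]
After op 13 (push 16): stack=[1,19,16] mem=[17,0,6,0]
After op 14 (push 6): stack=[1,19,16,6] mem=[17,0,6,0]
After op 15 (swap): stack=[1,19,6,16] mem=[17,0,6,0]
After op 16 (/): stack=[1,19,0] mem=[17,0,6,0]
After op 17 (RCL M2): stack=[1,19,0,6] mem=[17,0,6,0]

Answer: 17 0 6 0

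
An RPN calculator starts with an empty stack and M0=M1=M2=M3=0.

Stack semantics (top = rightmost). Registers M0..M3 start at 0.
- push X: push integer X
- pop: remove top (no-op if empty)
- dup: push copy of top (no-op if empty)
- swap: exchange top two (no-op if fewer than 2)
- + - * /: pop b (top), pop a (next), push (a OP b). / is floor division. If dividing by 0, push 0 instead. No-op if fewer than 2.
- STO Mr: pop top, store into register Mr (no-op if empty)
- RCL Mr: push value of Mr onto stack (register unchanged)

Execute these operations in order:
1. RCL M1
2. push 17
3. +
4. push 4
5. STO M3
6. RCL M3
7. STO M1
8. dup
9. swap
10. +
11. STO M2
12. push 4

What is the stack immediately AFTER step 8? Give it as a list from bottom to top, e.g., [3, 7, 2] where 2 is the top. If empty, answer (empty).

After op 1 (RCL M1): stack=[0] mem=[0,0,0,0]
After op 2 (push 17): stack=[0,17] mem=[0,0,0,0]
After op 3 (+): stack=[17] mem=[0,0,0,0]
After op 4 (push 4): stack=[17,4] mem=[0,0,0,0]
After op 5 (STO M3): stack=[17] mem=[0,0,0,4]
After op 6 (RCL M3): stack=[17,4] mem=[0,0,0,4]
After op 7 (STO M1): stack=[17] mem=[0,4,0,4]
After op 8 (dup): stack=[17,17] mem=[0,4,0,4]

[17, 17]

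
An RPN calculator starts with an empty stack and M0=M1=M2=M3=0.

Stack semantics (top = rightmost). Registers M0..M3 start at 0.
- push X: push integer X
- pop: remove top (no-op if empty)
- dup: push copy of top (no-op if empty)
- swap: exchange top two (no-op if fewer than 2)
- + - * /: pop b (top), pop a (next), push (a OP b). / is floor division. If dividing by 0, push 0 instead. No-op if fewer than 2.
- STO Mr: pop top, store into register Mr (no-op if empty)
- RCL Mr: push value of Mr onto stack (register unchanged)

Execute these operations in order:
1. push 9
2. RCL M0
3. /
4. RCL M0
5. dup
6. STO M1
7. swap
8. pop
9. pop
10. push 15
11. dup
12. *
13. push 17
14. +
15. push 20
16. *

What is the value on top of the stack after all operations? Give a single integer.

Answer: 4840

Derivation:
After op 1 (push 9): stack=[9] mem=[0,0,0,0]
After op 2 (RCL M0): stack=[9,0] mem=[0,0,0,0]
After op 3 (/): stack=[0] mem=[0,0,0,0]
After op 4 (RCL M0): stack=[0,0] mem=[0,0,0,0]
After op 5 (dup): stack=[0,0,0] mem=[0,0,0,0]
After op 6 (STO M1): stack=[0,0] mem=[0,0,0,0]
After op 7 (swap): stack=[0,0] mem=[0,0,0,0]
After op 8 (pop): stack=[0] mem=[0,0,0,0]
After op 9 (pop): stack=[empty] mem=[0,0,0,0]
After op 10 (push 15): stack=[15] mem=[0,0,0,0]
After op 11 (dup): stack=[15,15] mem=[0,0,0,0]
After op 12 (*): stack=[225] mem=[0,0,0,0]
After op 13 (push 17): stack=[225,17] mem=[0,0,0,0]
After op 14 (+): stack=[242] mem=[0,0,0,0]
After op 15 (push 20): stack=[242,20] mem=[0,0,0,0]
After op 16 (*): stack=[4840] mem=[0,0,0,0]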